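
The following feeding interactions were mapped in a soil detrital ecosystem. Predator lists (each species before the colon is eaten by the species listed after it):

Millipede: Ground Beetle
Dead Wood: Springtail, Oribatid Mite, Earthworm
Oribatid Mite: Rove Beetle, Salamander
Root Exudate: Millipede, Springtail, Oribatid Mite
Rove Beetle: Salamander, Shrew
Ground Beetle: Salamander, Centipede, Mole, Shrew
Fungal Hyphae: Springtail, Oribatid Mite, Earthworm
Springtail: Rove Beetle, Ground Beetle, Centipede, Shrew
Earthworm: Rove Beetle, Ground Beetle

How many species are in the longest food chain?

4 species

One longest chain: Root Exudate → Millipede → Ground Beetle → Salamander.
It has 4 species and 3 links.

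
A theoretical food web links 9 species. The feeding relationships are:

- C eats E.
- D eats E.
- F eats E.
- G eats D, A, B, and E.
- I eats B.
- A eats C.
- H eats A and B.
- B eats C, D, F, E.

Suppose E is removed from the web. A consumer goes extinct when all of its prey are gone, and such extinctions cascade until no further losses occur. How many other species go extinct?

Remove E.
Round 1: F (all prey gone), C (all prey gone), D (all prey gone) → extinct.
Round 2: A (all prey gone), B (all prey gone) → extinct.
Round 3: G (all prey gone), I (all prey gone), H (all prey gone) → extinct.
No further losses. Total secondary extinctions: 8.

8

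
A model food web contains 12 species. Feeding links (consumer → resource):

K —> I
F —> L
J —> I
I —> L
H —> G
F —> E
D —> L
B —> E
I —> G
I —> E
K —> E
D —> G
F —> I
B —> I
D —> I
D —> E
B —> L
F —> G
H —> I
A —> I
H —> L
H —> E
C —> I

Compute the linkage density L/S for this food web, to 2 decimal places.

L/S = 1.92

There are L = 23 links among S = 12 species.
L/S = 23/12 = 1.9167 ≈ 1.92.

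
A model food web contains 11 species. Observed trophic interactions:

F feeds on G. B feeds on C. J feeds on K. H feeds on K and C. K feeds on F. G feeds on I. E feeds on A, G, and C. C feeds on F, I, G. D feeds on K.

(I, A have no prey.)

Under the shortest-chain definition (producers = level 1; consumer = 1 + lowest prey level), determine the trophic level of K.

Trophic level 4

I is a producer → level 1.
G eats I → level 2.
F eats G → level 3.
K eats F → level 4.
No prey of K is below level 3, so 4 is the minimum.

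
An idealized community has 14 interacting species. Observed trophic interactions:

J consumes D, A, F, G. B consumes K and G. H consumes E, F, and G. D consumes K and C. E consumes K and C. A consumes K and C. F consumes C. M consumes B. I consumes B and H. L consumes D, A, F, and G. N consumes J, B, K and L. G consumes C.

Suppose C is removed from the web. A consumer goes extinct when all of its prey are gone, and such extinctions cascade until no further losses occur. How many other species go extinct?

Remove C.
Round 1: G (all prey gone), F (all prey gone) → extinct.
No further losses. Total secondary extinctions: 2.

2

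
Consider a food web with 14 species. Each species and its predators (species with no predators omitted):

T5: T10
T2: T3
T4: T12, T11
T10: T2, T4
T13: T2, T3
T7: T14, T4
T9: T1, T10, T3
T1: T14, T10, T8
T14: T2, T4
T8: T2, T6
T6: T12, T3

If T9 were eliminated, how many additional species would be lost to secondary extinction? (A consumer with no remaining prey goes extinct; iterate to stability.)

3

Remove T9.
Round 1: T1 (all prey gone) → extinct.
Round 2: T8 (all prey gone) → extinct.
Round 3: T6 (all prey gone) → extinct.
No further losses. Total secondary extinctions: 3.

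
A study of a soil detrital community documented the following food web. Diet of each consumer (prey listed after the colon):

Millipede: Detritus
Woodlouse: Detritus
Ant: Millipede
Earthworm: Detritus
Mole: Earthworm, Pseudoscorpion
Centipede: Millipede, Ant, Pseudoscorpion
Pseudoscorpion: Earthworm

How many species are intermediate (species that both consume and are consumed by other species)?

4

Intermediate species (has both prey and predators): Earthworm, Millipede, Ant, Pseudoscorpion.
Count: 4.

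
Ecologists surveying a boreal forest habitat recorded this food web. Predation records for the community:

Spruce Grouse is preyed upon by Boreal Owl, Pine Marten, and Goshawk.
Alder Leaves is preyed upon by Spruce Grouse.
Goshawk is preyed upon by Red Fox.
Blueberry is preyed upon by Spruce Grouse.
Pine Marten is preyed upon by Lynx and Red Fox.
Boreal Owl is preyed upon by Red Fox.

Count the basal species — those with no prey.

2

Basal species (no prey listed): Blueberry, Alder Leaves.
Count: 2.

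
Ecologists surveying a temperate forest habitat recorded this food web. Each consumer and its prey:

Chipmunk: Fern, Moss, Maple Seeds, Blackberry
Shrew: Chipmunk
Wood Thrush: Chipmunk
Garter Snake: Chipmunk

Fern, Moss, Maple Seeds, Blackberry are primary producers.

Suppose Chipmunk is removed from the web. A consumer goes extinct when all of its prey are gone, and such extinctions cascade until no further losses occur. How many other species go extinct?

Remove Chipmunk.
Round 1: Wood Thrush (all prey gone), Garter Snake (all prey gone), Shrew (all prey gone) → extinct.
No further losses. Total secondary extinctions: 3.

3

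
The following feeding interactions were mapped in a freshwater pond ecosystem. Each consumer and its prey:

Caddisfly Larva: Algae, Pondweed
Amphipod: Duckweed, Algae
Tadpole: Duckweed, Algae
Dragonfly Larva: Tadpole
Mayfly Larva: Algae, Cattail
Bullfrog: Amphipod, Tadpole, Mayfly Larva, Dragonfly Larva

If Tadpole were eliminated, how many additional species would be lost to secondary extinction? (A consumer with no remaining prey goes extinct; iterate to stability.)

Remove Tadpole.
Round 1: Dragonfly Larva (all prey gone) → extinct.
No further losses. Total secondary extinctions: 1.

1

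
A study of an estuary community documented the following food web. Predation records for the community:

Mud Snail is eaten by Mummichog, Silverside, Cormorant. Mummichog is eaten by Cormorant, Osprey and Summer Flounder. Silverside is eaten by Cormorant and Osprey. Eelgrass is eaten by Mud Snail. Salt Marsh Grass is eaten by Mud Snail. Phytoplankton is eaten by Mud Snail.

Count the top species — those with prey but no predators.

3

Top species (has prey, but nothing eats it): Summer Flounder, Cormorant, Osprey.
Count: 3.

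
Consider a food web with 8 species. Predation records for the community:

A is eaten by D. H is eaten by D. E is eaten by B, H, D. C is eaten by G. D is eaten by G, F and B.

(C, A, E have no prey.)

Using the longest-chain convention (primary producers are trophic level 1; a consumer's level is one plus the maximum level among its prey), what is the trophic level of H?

E is a producer → level 1.
H eats E → level 2.

Trophic level 2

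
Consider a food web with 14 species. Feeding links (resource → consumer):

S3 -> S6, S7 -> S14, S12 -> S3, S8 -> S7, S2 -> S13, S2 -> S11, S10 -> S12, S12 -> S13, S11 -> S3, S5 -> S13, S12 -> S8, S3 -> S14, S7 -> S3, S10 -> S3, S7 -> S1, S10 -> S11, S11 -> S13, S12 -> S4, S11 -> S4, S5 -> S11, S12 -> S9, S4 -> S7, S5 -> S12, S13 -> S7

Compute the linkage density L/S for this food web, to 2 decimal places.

There are L = 24 links among S = 14 species.
L/S = 24/14 = 1.7143 ≈ 1.71.

L/S = 1.71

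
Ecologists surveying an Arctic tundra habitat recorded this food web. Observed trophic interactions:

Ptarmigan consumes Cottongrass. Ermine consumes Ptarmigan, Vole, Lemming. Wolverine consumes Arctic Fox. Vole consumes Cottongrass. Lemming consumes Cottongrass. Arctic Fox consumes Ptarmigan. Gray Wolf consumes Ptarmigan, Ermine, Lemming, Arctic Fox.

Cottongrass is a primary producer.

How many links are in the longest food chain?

3 links

One longest chain: Cottongrass → Ptarmigan → Arctic Fox → Wolverine.
It has 4 species and 3 links.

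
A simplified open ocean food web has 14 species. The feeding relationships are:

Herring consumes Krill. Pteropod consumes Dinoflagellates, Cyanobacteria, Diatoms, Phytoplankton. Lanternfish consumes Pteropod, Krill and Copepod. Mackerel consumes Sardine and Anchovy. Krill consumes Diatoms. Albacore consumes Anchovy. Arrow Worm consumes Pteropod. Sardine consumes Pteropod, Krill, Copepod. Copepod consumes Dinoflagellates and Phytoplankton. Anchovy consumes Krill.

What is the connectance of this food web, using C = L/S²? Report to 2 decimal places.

C = 0.10

The web has S = 14 species and L = 19 feeding links.
C = L / S² = 19 / 196 = 0.0969 ≈ 0.10.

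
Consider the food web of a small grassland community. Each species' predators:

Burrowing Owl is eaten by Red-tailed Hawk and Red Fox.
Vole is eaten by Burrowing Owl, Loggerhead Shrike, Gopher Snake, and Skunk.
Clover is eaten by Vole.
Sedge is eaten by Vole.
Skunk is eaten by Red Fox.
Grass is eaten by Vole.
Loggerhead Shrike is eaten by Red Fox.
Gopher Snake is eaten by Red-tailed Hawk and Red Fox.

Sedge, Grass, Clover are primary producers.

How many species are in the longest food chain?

One longest chain: Sedge → Vole → Burrowing Owl → Red Fox.
It has 4 species and 3 links.

4 species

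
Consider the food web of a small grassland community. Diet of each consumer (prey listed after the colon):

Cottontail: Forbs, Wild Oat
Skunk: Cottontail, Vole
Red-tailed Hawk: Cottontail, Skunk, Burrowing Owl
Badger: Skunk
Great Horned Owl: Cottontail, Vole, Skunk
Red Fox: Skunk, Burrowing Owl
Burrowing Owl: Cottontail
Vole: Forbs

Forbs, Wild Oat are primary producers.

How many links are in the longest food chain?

One longest chain: Forbs → Cottontail → Skunk → Badger.
It has 4 species and 3 links.

3 links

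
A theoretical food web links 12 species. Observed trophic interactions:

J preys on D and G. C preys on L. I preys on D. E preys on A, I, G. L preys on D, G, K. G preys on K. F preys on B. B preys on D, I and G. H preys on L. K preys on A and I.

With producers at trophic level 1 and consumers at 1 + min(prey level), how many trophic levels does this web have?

3

Producers (level 1): A, D.
Following each consumer down to its lowest-level prey: D → L → H (levels 1 through 3).
All prey of H (L 2) are at level 2 or above, so H is at level 1 + 2 = 3.
Every consumer has at least one prey at level 2 or below, so none exceeds level 3.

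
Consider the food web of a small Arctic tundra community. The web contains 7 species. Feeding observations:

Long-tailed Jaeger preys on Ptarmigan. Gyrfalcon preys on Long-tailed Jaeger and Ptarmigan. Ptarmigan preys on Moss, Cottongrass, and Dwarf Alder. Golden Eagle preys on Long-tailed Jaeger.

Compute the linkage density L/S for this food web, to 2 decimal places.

There are L = 7 links among S = 7 species.
L/S = 7/7 = 1.0000 ≈ 1.00.

L/S = 1.00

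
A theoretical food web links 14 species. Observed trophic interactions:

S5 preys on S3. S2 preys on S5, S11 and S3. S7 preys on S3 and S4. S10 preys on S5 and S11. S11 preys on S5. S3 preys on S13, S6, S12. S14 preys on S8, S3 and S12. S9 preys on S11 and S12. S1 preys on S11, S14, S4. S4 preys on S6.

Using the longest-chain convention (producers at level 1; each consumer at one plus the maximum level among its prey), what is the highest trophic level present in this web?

5

Producers (level 1): S13, S12, S6, S8.
S13 → S3 → S5 → S11 → S2 gives S2 level 5.
No species has a prey at level 5, so no species reaches level 6.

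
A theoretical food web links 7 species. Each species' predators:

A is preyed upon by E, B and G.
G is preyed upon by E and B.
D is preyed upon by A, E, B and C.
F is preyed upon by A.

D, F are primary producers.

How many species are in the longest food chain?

4 species

One longest chain: D → A → G → E.
It has 4 species and 3 links.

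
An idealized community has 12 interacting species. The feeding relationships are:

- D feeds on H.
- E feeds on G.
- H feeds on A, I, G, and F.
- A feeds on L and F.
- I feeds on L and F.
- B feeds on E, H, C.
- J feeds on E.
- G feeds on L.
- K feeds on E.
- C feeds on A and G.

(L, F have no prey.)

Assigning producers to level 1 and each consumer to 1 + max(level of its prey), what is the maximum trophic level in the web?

4

Producers (level 1): L, F.
L → I → H → D gives D level 4.
No species has a prey at level 4, so no species reaches level 5.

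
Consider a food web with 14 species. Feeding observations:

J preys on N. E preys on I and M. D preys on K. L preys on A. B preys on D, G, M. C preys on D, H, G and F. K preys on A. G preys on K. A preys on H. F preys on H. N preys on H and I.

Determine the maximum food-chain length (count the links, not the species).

4 links

One longest chain: H → A → K → G → B.
It has 5 species and 4 links.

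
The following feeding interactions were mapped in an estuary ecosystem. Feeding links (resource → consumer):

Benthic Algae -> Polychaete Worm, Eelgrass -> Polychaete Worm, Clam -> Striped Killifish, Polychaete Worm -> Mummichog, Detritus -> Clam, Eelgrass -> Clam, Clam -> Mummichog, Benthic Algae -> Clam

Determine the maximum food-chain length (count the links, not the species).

2 links

One longest chain: Detritus → Clam → Mummichog.
It has 3 species and 2 links.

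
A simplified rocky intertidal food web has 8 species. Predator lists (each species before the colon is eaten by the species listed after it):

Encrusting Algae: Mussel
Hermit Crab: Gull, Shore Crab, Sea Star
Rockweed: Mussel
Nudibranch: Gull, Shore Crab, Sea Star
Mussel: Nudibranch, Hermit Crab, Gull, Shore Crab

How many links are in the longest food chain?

3 links

One longest chain: Rockweed → Mussel → Nudibranch → Gull.
It has 4 species and 3 links.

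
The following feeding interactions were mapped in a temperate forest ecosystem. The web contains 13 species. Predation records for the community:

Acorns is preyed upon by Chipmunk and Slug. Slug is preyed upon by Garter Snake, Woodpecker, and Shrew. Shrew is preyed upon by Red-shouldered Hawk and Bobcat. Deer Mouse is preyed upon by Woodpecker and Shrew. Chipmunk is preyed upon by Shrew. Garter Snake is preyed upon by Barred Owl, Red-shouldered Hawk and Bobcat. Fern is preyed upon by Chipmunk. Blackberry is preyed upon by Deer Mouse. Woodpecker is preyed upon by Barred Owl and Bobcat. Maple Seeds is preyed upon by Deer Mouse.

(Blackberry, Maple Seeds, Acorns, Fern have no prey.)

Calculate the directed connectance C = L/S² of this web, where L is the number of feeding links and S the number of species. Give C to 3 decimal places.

C = 0.107

The web has S = 13 species and L = 18 feeding links.
C = L / S² = 18 / 169 = 0.1065 ≈ 0.107.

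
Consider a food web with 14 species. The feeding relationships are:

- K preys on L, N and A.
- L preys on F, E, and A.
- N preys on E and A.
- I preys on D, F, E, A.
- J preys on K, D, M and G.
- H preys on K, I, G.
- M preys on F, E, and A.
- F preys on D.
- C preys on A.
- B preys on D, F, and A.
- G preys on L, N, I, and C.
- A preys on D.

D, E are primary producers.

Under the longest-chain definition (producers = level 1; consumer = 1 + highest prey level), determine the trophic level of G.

D is a producer → level 1.
A eats D → level 2.
N eats A (level 2); other prey at levels: E 1 → level 3.
G eats N (level 3); other prey at levels: I 3, L 3, C 3 → level 4.

Trophic level 4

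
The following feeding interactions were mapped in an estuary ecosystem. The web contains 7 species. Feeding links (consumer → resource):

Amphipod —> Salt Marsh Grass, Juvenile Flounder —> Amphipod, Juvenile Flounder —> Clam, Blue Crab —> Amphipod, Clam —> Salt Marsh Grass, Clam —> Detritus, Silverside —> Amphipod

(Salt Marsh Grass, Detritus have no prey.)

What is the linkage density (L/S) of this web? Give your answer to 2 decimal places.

There are L = 7 links among S = 7 species.
L/S = 7/7 = 1.0000 ≈ 1.00.

L/S = 1.00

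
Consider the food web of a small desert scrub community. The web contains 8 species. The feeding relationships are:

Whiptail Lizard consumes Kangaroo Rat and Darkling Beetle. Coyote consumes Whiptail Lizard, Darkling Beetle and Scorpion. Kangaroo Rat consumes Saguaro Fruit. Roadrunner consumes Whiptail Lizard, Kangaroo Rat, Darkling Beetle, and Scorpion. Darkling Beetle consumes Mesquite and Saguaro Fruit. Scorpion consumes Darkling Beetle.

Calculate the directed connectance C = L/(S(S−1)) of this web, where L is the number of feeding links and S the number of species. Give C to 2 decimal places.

C = 0.23

The web has S = 8 species and L = 13 feeding links.
C = L / (S(S−1)) = 13 / 56 = 0.2321 ≈ 0.23.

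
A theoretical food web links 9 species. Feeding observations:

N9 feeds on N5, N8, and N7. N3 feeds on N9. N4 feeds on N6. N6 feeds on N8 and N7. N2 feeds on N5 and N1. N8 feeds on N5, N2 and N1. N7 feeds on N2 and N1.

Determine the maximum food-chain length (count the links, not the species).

4 links

One longest chain: N1 → N2 → N7 → N6 → N4.
It has 5 species and 4 links.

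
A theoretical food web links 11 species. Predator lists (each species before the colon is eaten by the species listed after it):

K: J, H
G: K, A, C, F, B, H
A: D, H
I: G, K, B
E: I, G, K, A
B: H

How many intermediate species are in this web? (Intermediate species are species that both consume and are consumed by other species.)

5

Intermediate species (has both prey and predators): I, G, K, A, B.
Count: 5.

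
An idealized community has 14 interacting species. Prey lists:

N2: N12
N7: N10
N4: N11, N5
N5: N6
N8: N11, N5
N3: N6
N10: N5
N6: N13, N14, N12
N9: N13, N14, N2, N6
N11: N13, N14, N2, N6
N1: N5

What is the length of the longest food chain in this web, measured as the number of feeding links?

One longest chain: N13 → N6 → N5 → N10 → N7.
It has 5 species and 4 links.

4 links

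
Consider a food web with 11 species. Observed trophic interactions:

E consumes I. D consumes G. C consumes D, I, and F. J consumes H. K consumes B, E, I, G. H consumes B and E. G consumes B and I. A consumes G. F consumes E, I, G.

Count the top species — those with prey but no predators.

4

Top species (has prey, but nothing eats it): A, K, J, C.
Count: 4.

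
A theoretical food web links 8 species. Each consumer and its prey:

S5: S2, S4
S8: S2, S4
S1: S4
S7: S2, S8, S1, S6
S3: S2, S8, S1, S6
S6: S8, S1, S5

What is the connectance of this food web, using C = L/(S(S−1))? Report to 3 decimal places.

The web has S = 8 species and L = 16 feeding links.
C = L / (S(S−1)) = 16 / 56 = 0.2857 ≈ 0.286.

C = 0.286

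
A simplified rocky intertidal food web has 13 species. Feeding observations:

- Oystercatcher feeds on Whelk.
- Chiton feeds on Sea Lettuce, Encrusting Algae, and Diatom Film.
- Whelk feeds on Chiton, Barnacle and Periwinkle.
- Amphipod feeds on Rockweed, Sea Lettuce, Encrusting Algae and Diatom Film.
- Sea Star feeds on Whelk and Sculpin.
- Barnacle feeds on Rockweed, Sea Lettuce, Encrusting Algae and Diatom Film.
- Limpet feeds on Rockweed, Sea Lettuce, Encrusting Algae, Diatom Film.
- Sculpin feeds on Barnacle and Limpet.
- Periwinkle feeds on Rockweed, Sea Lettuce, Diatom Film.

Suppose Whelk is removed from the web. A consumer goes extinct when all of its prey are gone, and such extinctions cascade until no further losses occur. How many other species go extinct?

Remove Whelk.
Round 1: Oystercatcher (all prey gone) → extinct.
No further losses. Total secondary extinctions: 1.

1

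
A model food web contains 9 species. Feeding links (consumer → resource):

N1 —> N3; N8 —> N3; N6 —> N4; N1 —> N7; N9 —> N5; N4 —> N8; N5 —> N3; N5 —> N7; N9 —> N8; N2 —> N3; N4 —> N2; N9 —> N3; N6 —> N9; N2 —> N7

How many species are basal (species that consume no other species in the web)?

Basal species (no prey listed): N3, N7.
Count: 2.

2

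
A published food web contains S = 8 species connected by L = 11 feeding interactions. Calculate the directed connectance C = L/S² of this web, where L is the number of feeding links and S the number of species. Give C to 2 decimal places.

C = 0.17

The web has S = 8 species and L = 11 feeding links.
C = L / S² = 11 / 64 = 0.1719 ≈ 0.17.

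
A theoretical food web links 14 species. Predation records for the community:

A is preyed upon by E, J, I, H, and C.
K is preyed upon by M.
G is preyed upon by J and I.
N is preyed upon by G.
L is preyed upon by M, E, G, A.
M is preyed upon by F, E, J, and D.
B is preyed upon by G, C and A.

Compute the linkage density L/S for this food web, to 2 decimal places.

There are L = 20 links among S = 14 species.
L/S = 20/14 = 1.4286 ≈ 1.43.

L/S = 1.43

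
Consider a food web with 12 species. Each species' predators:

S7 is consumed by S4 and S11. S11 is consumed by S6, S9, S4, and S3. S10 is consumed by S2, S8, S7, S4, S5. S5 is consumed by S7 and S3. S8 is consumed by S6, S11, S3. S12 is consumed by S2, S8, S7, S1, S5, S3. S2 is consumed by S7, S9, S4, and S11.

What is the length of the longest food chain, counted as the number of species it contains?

One longest chain: S12 → S2 → S7 → S11 → S9.
It has 5 species and 4 links.

5 species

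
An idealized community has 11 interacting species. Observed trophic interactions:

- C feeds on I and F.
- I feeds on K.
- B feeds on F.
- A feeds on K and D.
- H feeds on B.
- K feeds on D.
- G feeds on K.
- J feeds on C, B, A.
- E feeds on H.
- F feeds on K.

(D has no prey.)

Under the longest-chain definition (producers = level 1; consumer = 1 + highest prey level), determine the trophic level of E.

D is a producer → level 1.
K eats D → level 2.
F eats K → level 3.
B eats F → level 4.
H eats B → level 5.
E eats H → level 6.

Trophic level 6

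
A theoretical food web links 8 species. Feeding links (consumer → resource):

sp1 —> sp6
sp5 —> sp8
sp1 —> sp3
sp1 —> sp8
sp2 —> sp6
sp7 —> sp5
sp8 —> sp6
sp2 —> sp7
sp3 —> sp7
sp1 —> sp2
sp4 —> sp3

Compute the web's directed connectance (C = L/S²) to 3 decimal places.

C = 0.172

The web has S = 8 species and L = 11 feeding links.
C = L / S² = 11 / 64 = 0.1719 ≈ 0.172.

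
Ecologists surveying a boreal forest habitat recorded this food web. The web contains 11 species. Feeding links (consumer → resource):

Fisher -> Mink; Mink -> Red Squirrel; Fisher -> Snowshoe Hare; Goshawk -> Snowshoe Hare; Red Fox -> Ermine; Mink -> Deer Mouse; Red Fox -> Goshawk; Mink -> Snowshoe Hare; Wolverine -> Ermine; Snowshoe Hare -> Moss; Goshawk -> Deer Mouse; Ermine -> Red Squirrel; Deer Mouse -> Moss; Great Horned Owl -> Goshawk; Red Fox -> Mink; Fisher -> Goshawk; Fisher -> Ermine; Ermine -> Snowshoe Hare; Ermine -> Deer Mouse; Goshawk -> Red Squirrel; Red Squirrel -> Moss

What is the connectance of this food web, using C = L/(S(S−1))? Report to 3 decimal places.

The web has S = 11 species and L = 21 feeding links.
C = L / (S(S−1)) = 21 / 110 = 0.1909 ≈ 0.191.

C = 0.191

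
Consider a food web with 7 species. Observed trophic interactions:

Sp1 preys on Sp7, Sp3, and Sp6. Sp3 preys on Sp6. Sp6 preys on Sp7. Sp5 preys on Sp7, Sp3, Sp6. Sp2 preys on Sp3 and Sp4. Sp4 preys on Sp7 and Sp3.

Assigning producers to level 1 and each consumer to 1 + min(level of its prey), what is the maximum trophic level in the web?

Producers (level 1): Sp7.
Following each consumer down to its lowest-level prey: Sp7 → Sp4 → Sp2 (levels 1 through 3).
All prey of Sp2 (Sp4 2, Sp3 3) are at level 2 or above, so Sp2 is at level 1 + 2 = 3.
Every consumer has at least one prey at level 2 or below, so none exceeds level 3.

3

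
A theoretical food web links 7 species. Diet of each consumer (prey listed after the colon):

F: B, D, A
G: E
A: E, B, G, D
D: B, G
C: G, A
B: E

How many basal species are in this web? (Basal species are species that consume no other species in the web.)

Basal species (no prey listed): E.
Count: 1.

1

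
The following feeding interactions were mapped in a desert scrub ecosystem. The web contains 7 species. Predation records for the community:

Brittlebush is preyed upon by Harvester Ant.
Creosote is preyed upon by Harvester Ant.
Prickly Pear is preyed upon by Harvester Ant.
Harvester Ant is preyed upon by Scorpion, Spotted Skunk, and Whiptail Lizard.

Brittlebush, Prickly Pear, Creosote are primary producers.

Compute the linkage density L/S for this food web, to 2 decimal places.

There are L = 6 links among S = 7 species.
L/S = 6/7 = 0.8571 ≈ 0.86.

L/S = 0.86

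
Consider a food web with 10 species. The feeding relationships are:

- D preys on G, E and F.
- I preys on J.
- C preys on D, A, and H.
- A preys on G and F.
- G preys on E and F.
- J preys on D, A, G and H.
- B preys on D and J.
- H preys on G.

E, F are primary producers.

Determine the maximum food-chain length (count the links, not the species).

One longest chain: E → G → A → J → I.
It has 5 species and 4 links.

4 links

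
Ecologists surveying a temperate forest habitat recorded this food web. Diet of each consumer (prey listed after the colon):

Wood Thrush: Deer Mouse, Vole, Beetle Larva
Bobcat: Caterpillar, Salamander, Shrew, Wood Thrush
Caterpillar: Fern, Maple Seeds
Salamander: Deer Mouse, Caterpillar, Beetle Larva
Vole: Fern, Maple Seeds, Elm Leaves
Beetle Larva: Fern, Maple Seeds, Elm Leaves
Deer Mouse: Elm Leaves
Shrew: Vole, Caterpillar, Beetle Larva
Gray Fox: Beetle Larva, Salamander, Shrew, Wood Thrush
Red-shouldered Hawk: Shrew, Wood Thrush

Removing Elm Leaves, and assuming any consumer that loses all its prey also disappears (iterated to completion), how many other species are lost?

Remove Elm Leaves.
Round 1: Deer Mouse (all prey gone) → extinct.
No further losses. Total secondary extinctions: 1.

1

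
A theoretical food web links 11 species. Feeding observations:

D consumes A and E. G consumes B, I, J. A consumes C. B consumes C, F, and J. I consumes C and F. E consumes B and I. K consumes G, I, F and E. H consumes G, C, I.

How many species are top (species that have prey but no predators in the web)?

Top species (has prey, but nothing eats it): H, K, D.
Count: 3.

3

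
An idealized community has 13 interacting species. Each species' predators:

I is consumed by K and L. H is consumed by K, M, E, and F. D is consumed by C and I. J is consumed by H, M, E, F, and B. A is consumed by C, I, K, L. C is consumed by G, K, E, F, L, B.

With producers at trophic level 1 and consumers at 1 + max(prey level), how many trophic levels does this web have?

3

Producers (level 1): A, D, J.
A → C → B gives B level 3.
No species has a prey at level 3, so no species reaches level 4.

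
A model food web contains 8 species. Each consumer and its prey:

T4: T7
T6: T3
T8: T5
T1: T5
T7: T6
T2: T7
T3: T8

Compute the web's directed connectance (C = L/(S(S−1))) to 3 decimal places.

C = 0.125

The web has S = 8 species and L = 7 feeding links.
C = L / (S(S−1)) = 7 / 56 = 0.1250 ≈ 0.125.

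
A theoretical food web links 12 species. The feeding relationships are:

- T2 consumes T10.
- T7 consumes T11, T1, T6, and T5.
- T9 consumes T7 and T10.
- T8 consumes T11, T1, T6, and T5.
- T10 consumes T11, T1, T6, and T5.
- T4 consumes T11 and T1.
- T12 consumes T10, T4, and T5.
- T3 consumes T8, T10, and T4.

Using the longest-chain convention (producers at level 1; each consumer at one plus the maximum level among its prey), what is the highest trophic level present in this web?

3

Producers (level 1): T5, T1, T6, T11.
T5 → T10 → T2 gives T2 level 3.
No species has a prey at level 3, so no species reaches level 4.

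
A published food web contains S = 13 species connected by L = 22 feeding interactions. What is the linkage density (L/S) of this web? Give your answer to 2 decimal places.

There are L = 22 links among S = 13 species.
L/S = 22/13 = 1.6923 ≈ 1.69.

L/S = 1.69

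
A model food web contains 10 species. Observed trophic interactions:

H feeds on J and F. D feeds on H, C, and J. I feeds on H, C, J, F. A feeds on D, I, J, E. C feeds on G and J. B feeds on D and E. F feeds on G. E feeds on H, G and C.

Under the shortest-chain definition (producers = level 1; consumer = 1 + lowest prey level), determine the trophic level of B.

Trophic level 3

J is a producer → level 1.
D eats J → level 2.
B eats D → level 3.
No prey of B is below level 2, so 3 is the minimum.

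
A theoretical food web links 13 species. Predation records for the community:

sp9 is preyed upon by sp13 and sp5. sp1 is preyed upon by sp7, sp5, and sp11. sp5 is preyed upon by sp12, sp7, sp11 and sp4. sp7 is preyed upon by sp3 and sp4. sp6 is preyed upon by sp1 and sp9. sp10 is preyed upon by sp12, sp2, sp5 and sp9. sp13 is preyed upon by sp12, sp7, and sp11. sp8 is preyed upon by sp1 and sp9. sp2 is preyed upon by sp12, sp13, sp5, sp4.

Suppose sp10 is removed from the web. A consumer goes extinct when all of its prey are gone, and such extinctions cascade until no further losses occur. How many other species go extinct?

Remove sp10.
Round 1: sp2 (all prey gone) → extinct.
No further losses. Total secondary extinctions: 1.

1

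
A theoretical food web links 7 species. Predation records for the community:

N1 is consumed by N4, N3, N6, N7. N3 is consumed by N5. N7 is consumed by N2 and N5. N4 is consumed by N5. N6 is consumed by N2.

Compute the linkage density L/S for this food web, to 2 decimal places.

There are L = 9 links among S = 7 species.
L/S = 9/7 = 1.2857 ≈ 1.29.

L/S = 1.29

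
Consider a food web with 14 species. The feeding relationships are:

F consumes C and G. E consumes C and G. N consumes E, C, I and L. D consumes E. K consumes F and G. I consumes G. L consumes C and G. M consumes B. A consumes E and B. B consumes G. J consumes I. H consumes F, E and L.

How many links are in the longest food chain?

2 links

One longest chain: G → I → N.
It has 3 species and 2 links.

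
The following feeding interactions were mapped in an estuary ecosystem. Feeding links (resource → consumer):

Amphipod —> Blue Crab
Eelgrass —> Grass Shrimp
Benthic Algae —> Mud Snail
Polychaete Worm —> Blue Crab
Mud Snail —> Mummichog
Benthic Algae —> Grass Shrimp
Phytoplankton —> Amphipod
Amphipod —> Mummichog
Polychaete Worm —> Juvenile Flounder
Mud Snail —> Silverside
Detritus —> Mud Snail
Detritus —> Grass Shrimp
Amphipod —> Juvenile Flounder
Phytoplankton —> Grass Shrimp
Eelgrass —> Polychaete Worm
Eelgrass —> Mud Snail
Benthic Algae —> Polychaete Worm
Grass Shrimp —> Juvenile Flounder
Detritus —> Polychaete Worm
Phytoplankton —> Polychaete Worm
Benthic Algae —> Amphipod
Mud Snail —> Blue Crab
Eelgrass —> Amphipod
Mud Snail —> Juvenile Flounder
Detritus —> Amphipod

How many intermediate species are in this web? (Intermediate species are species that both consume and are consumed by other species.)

Intermediate species (has both prey and predators): Polychaete Worm, Grass Shrimp, Amphipod, Mud Snail.
Count: 4.

4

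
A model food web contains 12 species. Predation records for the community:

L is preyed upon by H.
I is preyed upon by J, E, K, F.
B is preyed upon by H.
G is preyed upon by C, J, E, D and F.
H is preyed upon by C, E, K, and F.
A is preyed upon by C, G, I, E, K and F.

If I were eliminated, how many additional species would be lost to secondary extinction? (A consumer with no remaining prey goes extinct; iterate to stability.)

Remove I.
Every predator of it retains at least one other prey: E still has A, G, H; F still has A, G, H; J still has G; K still has A, H.
No consumer loses all prey, so no secondary extinctions occur.

0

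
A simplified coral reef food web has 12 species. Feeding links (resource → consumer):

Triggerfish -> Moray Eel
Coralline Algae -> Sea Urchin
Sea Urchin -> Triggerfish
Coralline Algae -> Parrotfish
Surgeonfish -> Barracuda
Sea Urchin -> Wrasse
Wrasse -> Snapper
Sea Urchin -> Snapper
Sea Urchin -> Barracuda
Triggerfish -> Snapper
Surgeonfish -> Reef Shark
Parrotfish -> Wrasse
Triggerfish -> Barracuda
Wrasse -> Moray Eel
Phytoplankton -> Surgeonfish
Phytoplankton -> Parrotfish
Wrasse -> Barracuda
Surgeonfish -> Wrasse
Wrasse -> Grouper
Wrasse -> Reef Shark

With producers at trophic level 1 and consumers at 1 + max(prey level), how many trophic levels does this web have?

4

Producers (level 1): Phytoplankton, Coralline Algae.
Phytoplankton → Surgeonfish → Wrasse → Grouper gives Grouper level 4.
No species has a prey at level 4, so no species reaches level 5.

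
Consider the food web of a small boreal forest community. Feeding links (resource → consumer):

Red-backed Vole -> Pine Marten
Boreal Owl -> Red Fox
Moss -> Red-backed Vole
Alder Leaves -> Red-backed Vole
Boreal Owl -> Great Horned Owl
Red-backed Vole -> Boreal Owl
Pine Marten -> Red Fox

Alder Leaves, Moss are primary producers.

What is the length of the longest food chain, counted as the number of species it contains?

4 species

One longest chain: Alder Leaves → Red-backed Vole → Boreal Owl → Great Horned Owl.
It has 4 species and 3 links.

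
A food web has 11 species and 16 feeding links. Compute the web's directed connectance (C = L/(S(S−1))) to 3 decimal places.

C = 0.145

The web has S = 11 species and L = 16 feeding links.
C = L / (S(S−1)) = 16 / 110 = 0.1455 ≈ 0.145.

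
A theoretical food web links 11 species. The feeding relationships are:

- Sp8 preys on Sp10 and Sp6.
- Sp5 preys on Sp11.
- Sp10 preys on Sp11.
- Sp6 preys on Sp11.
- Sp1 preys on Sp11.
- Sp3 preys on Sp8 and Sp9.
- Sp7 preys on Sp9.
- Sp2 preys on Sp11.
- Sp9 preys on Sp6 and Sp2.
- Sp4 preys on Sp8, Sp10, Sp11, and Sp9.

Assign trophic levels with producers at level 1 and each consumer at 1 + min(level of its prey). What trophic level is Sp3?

Trophic level 4

Sp11 is a producer → level 1.
Sp6 eats Sp11 → level 2.
Sp8 eats Sp6 → level 3.
Sp3 eats Sp8 → level 4.
No prey of Sp3 is below level 3, so 4 is the minimum.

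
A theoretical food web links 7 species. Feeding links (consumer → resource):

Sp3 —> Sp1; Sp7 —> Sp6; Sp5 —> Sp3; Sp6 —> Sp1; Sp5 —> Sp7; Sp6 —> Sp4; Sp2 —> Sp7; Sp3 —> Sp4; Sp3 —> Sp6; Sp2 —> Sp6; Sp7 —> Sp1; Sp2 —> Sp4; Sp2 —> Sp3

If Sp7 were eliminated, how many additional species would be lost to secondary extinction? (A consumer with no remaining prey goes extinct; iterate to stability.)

Remove Sp7.
Every predator of it retains at least one other prey: Sp2 still has Sp4, Sp6, Sp3; Sp5 still has Sp3.
No consumer loses all prey, so no secondary extinctions occur.

0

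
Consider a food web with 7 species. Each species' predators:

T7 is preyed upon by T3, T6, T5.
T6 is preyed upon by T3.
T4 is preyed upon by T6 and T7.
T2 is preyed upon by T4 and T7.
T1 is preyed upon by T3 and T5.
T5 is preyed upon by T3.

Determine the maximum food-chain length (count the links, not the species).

4 links

One longest chain: T2 → T4 → T7 → T5 → T3.
It has 5 species and 4 links.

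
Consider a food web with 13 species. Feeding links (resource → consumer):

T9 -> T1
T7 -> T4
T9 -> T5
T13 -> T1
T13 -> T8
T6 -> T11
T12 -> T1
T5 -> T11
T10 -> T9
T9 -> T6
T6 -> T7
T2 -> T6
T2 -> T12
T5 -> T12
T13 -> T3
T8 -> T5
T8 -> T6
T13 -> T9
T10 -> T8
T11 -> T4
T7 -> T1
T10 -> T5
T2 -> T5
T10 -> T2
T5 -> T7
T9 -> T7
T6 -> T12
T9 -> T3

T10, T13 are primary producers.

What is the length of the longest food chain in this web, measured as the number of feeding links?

4 links

One longest chain: T10 → T9 → T5 → T11 → T4.
It has 5 species and 4 links.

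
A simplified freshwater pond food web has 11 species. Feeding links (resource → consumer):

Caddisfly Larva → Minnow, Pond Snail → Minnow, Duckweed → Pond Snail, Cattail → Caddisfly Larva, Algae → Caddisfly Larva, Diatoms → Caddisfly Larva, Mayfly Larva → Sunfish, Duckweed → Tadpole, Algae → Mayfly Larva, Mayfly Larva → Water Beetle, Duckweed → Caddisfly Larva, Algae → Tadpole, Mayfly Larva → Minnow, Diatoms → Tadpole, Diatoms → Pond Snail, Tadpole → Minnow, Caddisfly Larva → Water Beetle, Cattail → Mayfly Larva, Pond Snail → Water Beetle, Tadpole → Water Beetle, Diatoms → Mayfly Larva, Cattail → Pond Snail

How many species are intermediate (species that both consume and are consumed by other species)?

Intermediate species (has both prey and predators): Pond Snail, Mayfly Larva, Tadpole, Caddisfly Larva.
Count: 4.

4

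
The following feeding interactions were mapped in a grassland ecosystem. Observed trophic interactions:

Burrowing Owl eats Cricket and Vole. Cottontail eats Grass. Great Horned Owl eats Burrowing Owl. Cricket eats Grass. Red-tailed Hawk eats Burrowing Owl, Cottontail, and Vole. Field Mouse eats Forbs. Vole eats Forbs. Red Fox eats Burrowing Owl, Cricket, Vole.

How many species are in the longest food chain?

4 species

One longest chain: Grass → Cricket → Burrowing Owl → Great Horned Owl.
It has 4 species and 3 links.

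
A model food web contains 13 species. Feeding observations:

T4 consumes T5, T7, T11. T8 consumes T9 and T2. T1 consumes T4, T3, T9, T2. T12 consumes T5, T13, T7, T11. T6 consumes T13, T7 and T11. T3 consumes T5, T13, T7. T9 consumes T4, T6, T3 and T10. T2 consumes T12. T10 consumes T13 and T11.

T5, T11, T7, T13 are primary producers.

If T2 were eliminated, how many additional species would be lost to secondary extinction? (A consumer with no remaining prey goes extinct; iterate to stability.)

0

Remove T2.
Every predator of it retains at least one other prey: T1 still has T4, T3, T9; T8 still has T9.
No consumer loses all prey, so no secondary extinctions occur.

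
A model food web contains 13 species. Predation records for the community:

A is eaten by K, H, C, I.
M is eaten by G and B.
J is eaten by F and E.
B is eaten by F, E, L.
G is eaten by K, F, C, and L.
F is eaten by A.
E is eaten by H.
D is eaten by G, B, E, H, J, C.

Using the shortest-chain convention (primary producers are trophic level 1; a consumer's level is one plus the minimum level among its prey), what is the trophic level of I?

M is a producer → level 1.
G eats M → level 2.
F eats G → level 3.
A eats F → level 4.
I eats A → level 5.
No prey of I is below level 4, so 5 is the minimum.

Trophic level 5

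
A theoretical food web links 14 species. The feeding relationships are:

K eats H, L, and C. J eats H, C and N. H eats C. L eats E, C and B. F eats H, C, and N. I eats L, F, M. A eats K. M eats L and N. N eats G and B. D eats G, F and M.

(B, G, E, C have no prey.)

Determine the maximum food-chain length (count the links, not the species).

One longest chain: B → N → F → I.
It has 4 species and 3 links.

3 links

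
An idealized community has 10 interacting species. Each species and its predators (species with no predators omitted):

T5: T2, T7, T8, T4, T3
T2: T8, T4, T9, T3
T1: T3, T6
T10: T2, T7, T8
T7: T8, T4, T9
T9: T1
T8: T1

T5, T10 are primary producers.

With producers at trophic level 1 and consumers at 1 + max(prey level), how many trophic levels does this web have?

Producers (level 1): T5, T10.
T5 → T2 → T8 → T1 → T3 gives T3 level 5.
No species has a prey at level 5, so no species reaches level 6.

5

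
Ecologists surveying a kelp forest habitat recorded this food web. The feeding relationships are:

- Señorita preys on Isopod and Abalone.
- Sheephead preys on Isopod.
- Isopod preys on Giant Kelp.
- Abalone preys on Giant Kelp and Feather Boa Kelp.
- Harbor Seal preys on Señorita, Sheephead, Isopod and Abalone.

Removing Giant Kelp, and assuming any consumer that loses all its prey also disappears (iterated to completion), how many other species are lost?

Remove Giant Kelp.
Round 1: Isopod (all prey gone) → extinct.
Round 2: Sheephead (all prey gone) → extinct.
No further losses. Total secondary extinctions: 2.

2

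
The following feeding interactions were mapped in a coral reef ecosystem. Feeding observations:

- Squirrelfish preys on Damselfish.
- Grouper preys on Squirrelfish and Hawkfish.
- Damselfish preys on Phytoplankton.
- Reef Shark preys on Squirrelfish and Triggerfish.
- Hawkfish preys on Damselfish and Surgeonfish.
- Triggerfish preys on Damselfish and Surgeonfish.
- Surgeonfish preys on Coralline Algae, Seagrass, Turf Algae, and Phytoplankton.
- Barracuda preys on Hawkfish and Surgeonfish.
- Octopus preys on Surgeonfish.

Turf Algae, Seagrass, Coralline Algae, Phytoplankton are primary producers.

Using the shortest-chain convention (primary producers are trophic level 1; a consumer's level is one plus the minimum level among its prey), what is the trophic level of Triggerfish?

Trophic level 3

Turf Algae is a producer → level 1.
Surgeonfish eats Turf Algae → level 2.
Triggerfish eats Surgeonfish → level 3.
No prey of Triggerfish is below level 2, so 3 is the minimum.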